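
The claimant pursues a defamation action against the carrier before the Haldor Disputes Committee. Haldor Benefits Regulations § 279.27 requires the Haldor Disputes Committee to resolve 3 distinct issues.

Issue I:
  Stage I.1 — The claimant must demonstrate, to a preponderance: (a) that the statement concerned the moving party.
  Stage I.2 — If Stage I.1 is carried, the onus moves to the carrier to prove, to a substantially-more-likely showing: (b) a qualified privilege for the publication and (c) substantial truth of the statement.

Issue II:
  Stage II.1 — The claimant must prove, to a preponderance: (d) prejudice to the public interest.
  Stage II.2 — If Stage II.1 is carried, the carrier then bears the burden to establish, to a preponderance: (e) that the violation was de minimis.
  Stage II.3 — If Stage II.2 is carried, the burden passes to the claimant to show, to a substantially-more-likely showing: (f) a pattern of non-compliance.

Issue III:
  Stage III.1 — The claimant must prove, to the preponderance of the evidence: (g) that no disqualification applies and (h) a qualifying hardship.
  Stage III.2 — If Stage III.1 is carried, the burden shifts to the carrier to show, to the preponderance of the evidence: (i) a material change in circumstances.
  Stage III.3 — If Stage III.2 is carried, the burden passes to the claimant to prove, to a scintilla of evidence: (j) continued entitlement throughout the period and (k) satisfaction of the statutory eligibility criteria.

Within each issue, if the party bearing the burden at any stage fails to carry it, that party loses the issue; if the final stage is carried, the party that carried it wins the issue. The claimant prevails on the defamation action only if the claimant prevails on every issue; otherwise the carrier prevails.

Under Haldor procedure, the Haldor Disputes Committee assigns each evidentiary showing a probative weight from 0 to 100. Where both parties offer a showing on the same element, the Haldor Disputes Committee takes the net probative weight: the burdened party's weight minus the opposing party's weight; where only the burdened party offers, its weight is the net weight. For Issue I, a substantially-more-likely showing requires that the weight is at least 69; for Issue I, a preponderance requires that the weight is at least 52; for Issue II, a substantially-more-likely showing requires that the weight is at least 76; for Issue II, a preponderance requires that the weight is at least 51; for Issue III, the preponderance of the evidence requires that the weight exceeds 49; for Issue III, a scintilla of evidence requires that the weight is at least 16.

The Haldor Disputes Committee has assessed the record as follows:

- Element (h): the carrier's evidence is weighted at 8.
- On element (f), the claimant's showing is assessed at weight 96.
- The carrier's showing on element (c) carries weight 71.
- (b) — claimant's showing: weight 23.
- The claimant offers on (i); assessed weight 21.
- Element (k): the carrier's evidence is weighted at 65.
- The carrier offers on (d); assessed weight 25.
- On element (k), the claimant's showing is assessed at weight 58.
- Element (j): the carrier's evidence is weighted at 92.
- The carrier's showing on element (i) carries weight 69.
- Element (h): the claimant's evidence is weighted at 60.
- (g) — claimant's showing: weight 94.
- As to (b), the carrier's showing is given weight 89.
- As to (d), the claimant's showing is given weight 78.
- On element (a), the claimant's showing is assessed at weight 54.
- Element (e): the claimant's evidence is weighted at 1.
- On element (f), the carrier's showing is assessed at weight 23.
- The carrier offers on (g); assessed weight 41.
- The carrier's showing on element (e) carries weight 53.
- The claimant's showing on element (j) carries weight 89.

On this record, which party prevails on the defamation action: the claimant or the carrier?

carrier

— Issue I —
At Stage I.1 the claimant must meet a preponderance (weight is at least 52): on (a) the weight is 54, ≥ 52, so (a) meets the standard.
  Stage I.1 carried; the burden shifts to the carrier.
At Stage I.2 the carrier must meet a substantially-more-likely showing (weight is at least 69): on (b) the weight is 89 less the opposing 23 gives net 66, < 69, so (b) does not meet the standard; on (c) the weight is 71, which does reach 69, so (c) meets the standard.
  The carrier does not carry Stage I.2.
The analysis ends at Stage I.2; the claimant prevails on this issue.
— Issue II —
Stage II.1 — burden on claimant; standard: a preponderance (weight is at least 51).
    (d): 78 − 25 = 53 ≥ 51 [met]
  Stage II.1 carried; the burden shifts to the carrier.
Stage II.2 — burden on carrier; standard: a preponderance (weight is at least 51).
    (e): 53 − 1 = 52 ≥ 51 [met]
  All elements met. The burden passes to the claimant.
Stage II.3 — burden on claimant; standard: a substantially-more-likely showing (weight is at least 76).
    (f): 96 − 23 = 73 < 76 [not met]
  The claimant does not carry Stage II.3.
So the carrier prevails on this issue.
— Issue III —
Stage III.1 — burden on claimant; standard: the preponderance of the evidence (weight exceeds 49).
    (g): 94 − 41 = 53 > 49 [met]
    (h): 60 − 8 = 52 > 49 [met]
  Stage III.1 is satisfied; the onus moves to the carrier.
Stage III.2 — burden on carrier; standard: the preponderance of the evidence (weight exceeds 49).
    (i): 69 − 21 = 48 ≤ 49 [not met]
  The carrier does not carry Stage III.2.
So the claimant prevails on this issue.
Per-issue: Issue I → claimant; Issue II → carrier; Issue III → claimant. The claimant must prevail on every issue; overall, the carrier prevails.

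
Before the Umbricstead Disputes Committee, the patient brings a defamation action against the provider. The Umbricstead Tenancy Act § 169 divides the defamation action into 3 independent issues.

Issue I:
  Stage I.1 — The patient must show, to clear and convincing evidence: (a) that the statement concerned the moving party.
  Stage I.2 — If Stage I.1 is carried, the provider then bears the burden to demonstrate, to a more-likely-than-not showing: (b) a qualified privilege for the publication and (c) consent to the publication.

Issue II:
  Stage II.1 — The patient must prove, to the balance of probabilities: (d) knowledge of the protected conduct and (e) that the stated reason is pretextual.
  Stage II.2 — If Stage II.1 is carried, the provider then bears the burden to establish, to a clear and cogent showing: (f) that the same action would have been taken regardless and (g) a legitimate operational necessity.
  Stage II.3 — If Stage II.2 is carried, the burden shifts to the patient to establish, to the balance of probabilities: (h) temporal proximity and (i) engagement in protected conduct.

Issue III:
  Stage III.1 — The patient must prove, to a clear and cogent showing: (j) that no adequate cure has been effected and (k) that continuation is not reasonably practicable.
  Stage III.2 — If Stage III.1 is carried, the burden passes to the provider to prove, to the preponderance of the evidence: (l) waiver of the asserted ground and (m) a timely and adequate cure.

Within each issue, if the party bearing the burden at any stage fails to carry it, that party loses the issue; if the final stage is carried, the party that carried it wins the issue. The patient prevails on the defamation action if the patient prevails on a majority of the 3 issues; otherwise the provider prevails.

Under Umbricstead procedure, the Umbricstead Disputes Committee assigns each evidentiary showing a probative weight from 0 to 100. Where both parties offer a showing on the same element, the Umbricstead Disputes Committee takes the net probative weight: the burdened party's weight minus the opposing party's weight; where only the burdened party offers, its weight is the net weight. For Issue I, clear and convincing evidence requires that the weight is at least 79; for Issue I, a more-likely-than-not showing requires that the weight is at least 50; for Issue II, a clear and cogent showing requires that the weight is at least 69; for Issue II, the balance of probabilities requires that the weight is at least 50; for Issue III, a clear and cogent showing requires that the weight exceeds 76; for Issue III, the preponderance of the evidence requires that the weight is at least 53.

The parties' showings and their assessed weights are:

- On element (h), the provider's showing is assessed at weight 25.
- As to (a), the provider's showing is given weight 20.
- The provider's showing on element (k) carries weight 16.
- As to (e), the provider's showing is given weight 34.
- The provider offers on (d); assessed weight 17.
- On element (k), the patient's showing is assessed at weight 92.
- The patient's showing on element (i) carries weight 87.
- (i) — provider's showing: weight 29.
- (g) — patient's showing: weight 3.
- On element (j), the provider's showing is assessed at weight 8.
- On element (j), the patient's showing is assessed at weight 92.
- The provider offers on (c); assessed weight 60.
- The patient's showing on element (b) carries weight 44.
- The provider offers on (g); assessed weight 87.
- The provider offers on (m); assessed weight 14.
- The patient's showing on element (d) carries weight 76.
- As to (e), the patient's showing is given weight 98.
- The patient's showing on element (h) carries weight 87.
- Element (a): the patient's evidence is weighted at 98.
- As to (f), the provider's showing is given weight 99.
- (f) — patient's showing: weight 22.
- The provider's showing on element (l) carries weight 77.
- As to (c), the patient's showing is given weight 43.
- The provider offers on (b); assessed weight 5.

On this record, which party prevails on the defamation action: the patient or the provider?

provider

— Issue I —
Stage I.1 (patient, clear and convincing evidence, weight is at least 79): (a) net 98−20=78 < 79 — fails.
  Stage I.1 not carried; the patient fails its burden.
The provider prevails on this issue.
— Issue II —
Stage II.1 — burden on patient; standard: the balance of probabilities (weight is at least 50).
    (d): 76 − 17 = 59 ≥ 50 [met]
    (e): 98 − 34 = 64 ≥ 50 [met]
  All elements met. The burden passes to the provider.
Stage II.2 — burden on provider; standard: a clear and cogent showing (weight is at least 69).
    (f): 99 − 22 = 77 ≥ 69 [met]
    (g): 87 − 3 = 84 ≥ 69 [met]
  All elements met. The burden passes to the patient.
Stage II.3 — burden on patient; standard: the balance of probabilities (weight is at least 50).
    (h): 87 − 25 = 62 ≥ 50 [met]
    (i): 87 − 29 = 58 ≥ 50 [met]
  Stage II.3 carried; the final stage is satisfied.
With every stage satisfied, the patient prevails on this issue.
— Issue III —
Stage III.1 (patient, a clear and cogent showing, weight exceeds 76): (j) net 92−8=84 > 76 — meets; (k) net 92−16=76 ≤ 76 — fails.
  The patient does not carry Stage III.1.
So the provider prevails on this issue.
Per-issue: Issue I → provider; Issue II → patient; Issue III → provider. The patient must prevail on a majority of issues; overall, the provider prevails.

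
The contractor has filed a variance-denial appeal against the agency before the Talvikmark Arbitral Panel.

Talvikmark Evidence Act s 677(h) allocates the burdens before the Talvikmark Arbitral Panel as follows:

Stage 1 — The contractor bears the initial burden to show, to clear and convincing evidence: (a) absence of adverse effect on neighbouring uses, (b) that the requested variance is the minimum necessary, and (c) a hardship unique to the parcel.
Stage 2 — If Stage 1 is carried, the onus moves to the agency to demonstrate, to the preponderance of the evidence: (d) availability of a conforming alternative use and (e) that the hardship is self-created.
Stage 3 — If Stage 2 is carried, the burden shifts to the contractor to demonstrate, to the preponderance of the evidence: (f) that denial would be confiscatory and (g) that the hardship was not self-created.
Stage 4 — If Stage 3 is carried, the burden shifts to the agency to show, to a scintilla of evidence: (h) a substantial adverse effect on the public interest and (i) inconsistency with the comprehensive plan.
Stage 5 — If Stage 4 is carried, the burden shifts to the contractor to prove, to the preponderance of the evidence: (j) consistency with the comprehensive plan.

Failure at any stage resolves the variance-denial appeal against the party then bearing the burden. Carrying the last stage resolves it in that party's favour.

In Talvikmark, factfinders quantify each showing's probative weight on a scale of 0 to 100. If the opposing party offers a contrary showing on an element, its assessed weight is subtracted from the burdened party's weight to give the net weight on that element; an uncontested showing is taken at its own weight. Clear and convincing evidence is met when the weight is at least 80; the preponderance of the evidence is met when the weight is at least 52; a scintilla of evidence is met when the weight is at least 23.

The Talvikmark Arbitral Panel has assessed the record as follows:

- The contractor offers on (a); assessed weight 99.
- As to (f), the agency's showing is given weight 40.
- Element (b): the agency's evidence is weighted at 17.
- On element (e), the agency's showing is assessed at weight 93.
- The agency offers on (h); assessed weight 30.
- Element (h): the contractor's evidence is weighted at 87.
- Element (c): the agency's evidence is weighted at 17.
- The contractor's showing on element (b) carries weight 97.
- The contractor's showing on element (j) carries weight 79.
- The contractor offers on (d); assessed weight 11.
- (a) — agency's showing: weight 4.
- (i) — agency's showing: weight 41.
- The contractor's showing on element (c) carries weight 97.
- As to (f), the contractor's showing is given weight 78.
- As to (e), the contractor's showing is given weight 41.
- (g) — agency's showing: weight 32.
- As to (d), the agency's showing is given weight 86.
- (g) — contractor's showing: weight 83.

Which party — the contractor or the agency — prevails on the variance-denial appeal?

At Stage 1 the contractor must meet clear and convincing evidence (weight is at least 80): on (a) the weight is 99 less the opposing 4 gives net 95, which does reach 80, so (a) meets the standard; on (b) the weight is 97 less the opposing 17 gives net 80, which does reach 80, so (b) meets the standard; on (c) the weight is 97 less the opposing 17 gives net 80, which does reach 80, so (c) meets the standard.
  Stage 1 is satisfied; the onus moves to the agency.
At Stage 2 the agency must meet the preponderance of the evidence (weight is at least 52): on (d) the weight is 86 less the opposing 11 gives net 75, ≥ 52, so (d) meets the standard; on (e) the weight is 93 less the opposing 41 gives net 52, which does reach 52, so (e) meets the standard.
  Stage 2 is satisfied; the onus moves to the contractor.
At Stage 3 the contractor must meet the preponderance of the evidence (weight is at least 52): on (f) the weight is 78 less the opposing 40 gives net 38, which does not reach 52, so (f) does not meet the standard; on (g) the weight is 83 less the opposing 32 gives net 51, < 52, so (g) does not meet the standard.
  Not every element is met, so the contractor fails to carry Stage 3.
The analysis ends at Stage 3; the agency prevails.

agency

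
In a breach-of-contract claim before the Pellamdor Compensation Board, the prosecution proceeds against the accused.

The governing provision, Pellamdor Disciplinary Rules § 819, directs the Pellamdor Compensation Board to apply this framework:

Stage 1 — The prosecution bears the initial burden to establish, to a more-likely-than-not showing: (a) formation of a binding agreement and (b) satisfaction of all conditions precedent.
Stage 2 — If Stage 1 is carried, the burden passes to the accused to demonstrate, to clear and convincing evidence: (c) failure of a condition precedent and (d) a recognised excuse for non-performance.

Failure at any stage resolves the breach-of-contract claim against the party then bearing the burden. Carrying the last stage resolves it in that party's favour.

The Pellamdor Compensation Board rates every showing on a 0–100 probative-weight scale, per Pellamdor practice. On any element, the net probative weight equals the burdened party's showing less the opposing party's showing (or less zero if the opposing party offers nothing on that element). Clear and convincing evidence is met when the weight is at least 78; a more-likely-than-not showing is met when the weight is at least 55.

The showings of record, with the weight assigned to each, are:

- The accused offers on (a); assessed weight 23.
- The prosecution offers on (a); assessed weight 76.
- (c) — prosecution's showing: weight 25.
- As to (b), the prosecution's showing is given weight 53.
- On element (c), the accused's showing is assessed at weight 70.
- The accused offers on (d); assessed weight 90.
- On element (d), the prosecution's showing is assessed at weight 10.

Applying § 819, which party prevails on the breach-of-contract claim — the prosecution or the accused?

accused

At Stage 1 the prosecution must meet a more-likely-than-not showing (weight is at least 55): on (a) the weight is 76 less the opposing 23 gives net 53, which does not reach 55, so (a) does not meet the standard; on (b) the weight is 53, < 55, so (b) does not meet the standard.
  The prosecution does not carry Stage 1.
The accused prevails.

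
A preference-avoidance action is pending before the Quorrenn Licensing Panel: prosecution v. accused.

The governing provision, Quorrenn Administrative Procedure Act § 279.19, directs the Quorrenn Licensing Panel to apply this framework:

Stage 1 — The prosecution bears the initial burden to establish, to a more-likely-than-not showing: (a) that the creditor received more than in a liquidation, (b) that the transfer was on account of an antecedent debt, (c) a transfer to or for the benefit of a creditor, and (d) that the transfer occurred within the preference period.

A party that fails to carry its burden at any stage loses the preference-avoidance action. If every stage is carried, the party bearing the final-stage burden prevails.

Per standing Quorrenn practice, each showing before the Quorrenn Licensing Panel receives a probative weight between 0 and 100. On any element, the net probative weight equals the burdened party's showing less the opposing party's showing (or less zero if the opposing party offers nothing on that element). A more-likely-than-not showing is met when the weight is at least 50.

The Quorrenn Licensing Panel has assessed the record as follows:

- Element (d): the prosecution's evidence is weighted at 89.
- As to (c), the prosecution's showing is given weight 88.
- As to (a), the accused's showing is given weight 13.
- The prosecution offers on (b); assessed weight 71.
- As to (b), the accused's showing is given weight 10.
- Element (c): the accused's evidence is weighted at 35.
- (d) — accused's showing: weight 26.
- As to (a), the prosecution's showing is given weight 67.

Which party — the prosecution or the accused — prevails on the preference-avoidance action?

prosecution

Stage 1 (prosecution, a more-likely-than-not showing, weight is at least 50): (a) net 67−13=54 ≥ 50 — meets; (b) net 71−10=61 ≥ 50 — meets; (c) net 88−35=53 ≥ 50 — meets; (d) net 89−26=63 ≥ 50 — meets.
  Stage 1 carried; the final stage is satisfied.
Every stage carried; the prosecution prevails.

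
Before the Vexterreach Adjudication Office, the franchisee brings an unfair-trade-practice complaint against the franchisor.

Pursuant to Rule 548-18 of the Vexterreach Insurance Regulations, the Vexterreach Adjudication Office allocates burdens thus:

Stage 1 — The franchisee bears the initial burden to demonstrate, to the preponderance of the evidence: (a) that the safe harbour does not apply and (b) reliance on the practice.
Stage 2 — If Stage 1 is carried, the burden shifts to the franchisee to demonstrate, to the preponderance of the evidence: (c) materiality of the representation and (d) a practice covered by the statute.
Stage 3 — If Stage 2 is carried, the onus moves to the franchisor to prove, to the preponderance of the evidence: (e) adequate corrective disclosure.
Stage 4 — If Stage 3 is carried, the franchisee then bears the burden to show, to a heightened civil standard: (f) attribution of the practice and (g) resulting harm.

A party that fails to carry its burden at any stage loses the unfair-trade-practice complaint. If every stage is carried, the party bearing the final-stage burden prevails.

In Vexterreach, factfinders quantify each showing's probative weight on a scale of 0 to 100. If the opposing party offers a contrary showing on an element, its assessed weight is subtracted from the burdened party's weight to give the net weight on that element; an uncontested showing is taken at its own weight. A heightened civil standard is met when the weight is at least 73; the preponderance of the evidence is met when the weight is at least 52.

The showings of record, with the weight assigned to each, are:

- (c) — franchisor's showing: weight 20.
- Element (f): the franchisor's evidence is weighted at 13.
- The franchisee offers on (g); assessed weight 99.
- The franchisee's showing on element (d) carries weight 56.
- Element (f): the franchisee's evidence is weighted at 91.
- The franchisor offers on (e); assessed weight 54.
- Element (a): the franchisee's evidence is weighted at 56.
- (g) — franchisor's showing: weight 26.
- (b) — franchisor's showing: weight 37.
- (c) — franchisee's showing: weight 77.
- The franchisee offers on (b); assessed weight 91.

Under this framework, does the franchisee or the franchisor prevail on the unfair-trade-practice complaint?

Stage 1 (franchisee, the preponderance of the evidence, weight is at least 52): (a) 56 ≥ 52 — meets; (b) net 91−37=54 ≥ 52 — meets.
  Stage 1 carried; the burden remains with the franchisee.
Stage 2 (franchisee, the preponderance of the evidence, weight is at least 52): (c) net 77−20=57 ≥ 52 — meets; (d) 56 ≥ 52 — meets.
  The franchisee carries Stage 2; the franchisor now bears the burden.
Stage 3 (franchisor, the preponderance of the evidence, weight is at least 52): (e) 54 ≥ 52 — meets.
  All elements met. The burden passes to the franchisee.
Stage 4 (franchisee, a heightened civil standard, weight is at least 73): (f) net 91−13=78 ≥ 73 — meets; (g) net 99−26=73 ≥ 73 — meets.
  The franchisee carries the last stage.
Every stage carried; the franchisee prevails.

franchisee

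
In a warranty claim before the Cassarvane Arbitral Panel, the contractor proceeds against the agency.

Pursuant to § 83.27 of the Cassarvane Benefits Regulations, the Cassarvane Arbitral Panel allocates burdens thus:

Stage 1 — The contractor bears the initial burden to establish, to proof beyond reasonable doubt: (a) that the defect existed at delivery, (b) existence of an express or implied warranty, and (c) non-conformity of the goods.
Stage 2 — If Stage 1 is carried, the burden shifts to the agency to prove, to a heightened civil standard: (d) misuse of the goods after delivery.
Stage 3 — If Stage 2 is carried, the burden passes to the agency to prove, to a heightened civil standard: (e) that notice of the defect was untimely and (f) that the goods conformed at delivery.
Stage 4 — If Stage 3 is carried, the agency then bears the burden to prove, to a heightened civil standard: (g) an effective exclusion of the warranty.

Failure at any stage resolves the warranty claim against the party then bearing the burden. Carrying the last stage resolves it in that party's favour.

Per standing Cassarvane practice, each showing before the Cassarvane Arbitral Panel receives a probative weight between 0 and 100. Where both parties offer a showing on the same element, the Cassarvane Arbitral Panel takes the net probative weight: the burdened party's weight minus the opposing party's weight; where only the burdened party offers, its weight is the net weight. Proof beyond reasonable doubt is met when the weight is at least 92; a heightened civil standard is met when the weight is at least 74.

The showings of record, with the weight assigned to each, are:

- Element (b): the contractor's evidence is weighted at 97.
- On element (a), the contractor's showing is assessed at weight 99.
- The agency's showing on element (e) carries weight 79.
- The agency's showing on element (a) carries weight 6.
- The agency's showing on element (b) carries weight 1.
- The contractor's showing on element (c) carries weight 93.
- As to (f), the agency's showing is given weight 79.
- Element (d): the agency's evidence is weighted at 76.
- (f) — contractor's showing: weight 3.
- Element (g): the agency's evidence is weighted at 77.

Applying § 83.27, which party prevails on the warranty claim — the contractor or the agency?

agency

At Stage 1 the contractor must meet proof beyond reasonable doubt (weight is at least 92): on (a) the weight is 99 less the opposing 6 gives net 93, ≥ 92, so (a) meets the standard; on (b) the weight is 97 less the opposing 1 gives net 96, which does reach 92, so (b) meets the standard; on (c) the weight is 93, which does reach 92, so (c) meets the standard.
  The contractor carries Stage 1; the agency now bears the burden.
At Stage 2 the agency must meet a heightened civil standard (weight is at least 74): on (d) the weight is 76, ≥ 74, so (d) meets the standard.
  Stage 2 is satisfied; the agency continues to bear the burden.
At Stage 3 the agency must meet a heightened civil standard (weight is at least 74): on (e) the weight is 79, ≥ 74, so (e) meets the standard; on (f) the weight is 79 less the opposing 3 gives net 76, which does reach 74, so (f) meets the standard.
  Stage 3 carried; the burden remains with the agency.
At Stage 4 the agency must meet a heightened civil standard (weight is at least 74): on (g) the weight is 77, ≥ 74, so (g) meets the standard.
  Stage 4 carried; the final stage is satisfied.
With every stage satisfied, the agency prevails.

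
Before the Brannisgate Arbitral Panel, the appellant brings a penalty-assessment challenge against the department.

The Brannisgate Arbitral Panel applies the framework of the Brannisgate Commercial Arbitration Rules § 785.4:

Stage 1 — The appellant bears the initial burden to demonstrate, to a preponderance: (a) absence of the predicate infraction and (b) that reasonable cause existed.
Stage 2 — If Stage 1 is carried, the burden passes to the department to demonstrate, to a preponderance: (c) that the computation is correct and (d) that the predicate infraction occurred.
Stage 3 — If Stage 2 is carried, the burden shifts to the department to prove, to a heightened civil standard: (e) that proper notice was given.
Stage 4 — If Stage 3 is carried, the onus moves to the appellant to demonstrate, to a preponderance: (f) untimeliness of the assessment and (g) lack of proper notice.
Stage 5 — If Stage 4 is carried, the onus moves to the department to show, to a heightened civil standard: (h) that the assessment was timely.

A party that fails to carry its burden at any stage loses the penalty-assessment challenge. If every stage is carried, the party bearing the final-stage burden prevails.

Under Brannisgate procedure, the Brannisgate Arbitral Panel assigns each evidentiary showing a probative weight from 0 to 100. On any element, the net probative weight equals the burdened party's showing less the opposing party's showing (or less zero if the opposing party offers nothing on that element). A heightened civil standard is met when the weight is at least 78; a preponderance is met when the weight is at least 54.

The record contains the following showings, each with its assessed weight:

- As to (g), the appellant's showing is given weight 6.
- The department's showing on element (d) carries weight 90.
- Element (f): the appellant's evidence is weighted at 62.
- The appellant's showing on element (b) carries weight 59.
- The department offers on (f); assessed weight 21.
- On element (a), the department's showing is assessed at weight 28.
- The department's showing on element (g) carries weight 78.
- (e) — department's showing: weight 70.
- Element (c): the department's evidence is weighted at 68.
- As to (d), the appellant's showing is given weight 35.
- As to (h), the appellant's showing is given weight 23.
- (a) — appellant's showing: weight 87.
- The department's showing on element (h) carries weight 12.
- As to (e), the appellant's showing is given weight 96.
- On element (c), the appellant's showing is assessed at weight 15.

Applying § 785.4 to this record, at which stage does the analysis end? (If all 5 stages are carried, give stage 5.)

Stage 1 (appellant, a preponderance, weight is at least 54): (a) net 87−28=59 ≥ 54 — meets; (b) 59 ≥ 54 — meets.
  The appellant carries Stage 1; the department now bears the burden.
Stage 2 (department, a preponderance, weight is at least 54): (c) net 68−15=53 < 54 — fails; (d) net 90−35=55 ≥ 54 — meets.
  Not every element is met, so the department fails to carry Stage 2.
So the appellant prevails.

stage 2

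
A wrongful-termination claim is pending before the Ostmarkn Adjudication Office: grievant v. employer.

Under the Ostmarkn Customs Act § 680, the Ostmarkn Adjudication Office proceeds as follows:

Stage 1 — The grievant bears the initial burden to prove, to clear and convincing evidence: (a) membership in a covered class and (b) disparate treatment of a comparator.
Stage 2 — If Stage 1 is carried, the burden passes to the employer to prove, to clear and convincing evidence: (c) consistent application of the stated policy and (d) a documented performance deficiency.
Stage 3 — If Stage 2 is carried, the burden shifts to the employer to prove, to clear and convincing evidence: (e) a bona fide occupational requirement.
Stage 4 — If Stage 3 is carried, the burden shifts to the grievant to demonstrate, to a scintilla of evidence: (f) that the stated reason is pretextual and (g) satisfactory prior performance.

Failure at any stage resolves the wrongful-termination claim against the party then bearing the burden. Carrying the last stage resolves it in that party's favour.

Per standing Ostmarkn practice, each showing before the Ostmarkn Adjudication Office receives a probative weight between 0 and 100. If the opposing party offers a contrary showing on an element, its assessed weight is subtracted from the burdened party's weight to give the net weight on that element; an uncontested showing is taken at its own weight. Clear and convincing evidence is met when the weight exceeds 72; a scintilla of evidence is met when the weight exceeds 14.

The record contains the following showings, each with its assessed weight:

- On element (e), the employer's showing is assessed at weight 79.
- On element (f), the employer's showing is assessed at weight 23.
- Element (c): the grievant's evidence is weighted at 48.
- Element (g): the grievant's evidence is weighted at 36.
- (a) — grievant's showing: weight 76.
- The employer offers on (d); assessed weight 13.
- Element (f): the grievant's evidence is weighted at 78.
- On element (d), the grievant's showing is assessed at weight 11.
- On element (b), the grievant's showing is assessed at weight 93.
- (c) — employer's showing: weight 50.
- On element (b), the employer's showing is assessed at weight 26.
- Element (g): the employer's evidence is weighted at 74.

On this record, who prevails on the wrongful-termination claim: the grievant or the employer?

At Stage 1 the grievant must meet clear and convincing evidence (weight exceeds 72): on (a) the weight is 76, which does exceed 72, so (a) meets the standard; on (b) the weight is 93 less the opposing 26 gives net 67, ≤ 72, so (b) does not meet the standard.
  Not every element is met, so the grievant fails to carry Stage 1.
The analysis ends at Stage 1; the employer prevails.

employer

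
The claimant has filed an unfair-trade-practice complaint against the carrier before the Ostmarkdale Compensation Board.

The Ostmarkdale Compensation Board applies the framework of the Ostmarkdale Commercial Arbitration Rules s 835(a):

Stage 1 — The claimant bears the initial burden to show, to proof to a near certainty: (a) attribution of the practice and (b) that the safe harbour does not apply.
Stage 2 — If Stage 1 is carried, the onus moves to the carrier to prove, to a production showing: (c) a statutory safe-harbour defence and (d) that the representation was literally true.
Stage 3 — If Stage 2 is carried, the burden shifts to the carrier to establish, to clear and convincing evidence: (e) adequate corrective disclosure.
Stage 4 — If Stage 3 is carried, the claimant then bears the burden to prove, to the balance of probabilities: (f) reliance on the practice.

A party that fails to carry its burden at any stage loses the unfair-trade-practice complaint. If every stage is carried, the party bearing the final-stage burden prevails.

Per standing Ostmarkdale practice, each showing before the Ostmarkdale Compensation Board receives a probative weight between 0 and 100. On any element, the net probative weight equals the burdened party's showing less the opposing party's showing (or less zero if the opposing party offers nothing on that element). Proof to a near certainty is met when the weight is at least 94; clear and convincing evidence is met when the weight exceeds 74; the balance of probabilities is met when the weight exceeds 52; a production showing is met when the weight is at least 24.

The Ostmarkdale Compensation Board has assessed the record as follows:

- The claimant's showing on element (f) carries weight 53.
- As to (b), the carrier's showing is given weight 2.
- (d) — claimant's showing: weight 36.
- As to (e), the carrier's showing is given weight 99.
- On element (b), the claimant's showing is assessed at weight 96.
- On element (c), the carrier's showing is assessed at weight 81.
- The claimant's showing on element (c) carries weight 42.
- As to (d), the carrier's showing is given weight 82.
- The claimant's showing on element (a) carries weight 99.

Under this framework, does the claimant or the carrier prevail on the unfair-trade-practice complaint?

At Stage 1 the claimant must meet proof to a near certainty (weight is at least 94): on (a) the weight is 99, which does reach 94, so (a) meets the standard; on (b) the weight is 96 less the opposing 2 gives net 94, ≥ 94, so (b) meets the standard.
  All elements met. The burden passes to the carrier.
At Stage 2 the carrier must meet a production showing (weight is at least 24): on (c) the weight is 81 less the opposing 42 gives net 39, which does reach 24, so (c) meets the standard; on (d) the weight is 82 less the opposing 36 gives net 46, which does reach 24, so (d) meets the standard.
  Stage 2 carried; the burden remains with the carrier.
At Stage 3 the carrier must meet clear and convincing evidence (weight exceeds 74): on (e) the weight is 99, which does exceed 74, so (e) meets the standard.
  All elements met. The burden passes to the claimant.
At Stage 4 the claimant must meet the balance of probabilities (weight exceeds 52): on (f) the weight is 53, > 52, so (f) meets the standard.
  The claimant carries the last stage.
With every stage satisfied, the claimant prevails.

claimant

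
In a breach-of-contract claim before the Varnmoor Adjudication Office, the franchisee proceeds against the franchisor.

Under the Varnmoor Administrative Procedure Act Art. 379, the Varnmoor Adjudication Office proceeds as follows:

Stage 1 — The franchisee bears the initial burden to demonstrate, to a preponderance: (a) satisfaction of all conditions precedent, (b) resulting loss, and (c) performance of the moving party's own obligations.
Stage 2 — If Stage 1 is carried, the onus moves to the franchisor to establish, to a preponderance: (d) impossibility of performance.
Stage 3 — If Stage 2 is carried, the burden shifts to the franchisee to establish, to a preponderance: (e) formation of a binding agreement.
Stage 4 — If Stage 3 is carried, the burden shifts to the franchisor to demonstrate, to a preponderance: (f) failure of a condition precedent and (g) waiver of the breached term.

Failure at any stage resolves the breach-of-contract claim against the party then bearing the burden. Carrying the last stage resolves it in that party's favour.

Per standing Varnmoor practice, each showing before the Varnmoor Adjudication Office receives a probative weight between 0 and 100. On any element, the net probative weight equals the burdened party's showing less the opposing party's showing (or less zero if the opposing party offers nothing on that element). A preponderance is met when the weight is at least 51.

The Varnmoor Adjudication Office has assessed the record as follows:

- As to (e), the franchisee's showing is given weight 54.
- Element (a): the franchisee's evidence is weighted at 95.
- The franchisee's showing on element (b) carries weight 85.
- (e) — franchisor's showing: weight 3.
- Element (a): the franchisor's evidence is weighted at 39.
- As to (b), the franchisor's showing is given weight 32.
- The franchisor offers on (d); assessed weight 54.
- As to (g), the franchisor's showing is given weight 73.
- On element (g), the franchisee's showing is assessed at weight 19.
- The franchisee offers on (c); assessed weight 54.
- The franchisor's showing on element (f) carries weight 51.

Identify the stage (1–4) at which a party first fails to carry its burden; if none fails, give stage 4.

Stage 1 (franchisee, a preponderance, weight is at least 51): (a) net 95−39=56 ≥ 51 — meets; (b) net 85−32=53 ≥ 51 — meets; (c) 54 ≥ 51 — meets.
  Stage 1 carried; the burden shifts to the franchisor.
Stage 2 (franchisor, a preponderance, weight is at least 51): (d) 54 ≥ 51 — meets.
  Stage 2 carried; the burden shifts to the franchisee.
Stage 3 (franchisee, a preponderance, weight is at least 51): (e) net 54−3=51 ≥ 51 — meets.
  The franchisee carries Stage 3; the franchisor now bears the burden.
Stage 4 (franchisor, a preponderance, weight is at least 51): (f) 51 ≥ 51 — meets; (g) net 73−19=54 ≥ 51 — meets.
  All elements met at the final stage.
Every stage carried; the franchisor prevails.

stage 4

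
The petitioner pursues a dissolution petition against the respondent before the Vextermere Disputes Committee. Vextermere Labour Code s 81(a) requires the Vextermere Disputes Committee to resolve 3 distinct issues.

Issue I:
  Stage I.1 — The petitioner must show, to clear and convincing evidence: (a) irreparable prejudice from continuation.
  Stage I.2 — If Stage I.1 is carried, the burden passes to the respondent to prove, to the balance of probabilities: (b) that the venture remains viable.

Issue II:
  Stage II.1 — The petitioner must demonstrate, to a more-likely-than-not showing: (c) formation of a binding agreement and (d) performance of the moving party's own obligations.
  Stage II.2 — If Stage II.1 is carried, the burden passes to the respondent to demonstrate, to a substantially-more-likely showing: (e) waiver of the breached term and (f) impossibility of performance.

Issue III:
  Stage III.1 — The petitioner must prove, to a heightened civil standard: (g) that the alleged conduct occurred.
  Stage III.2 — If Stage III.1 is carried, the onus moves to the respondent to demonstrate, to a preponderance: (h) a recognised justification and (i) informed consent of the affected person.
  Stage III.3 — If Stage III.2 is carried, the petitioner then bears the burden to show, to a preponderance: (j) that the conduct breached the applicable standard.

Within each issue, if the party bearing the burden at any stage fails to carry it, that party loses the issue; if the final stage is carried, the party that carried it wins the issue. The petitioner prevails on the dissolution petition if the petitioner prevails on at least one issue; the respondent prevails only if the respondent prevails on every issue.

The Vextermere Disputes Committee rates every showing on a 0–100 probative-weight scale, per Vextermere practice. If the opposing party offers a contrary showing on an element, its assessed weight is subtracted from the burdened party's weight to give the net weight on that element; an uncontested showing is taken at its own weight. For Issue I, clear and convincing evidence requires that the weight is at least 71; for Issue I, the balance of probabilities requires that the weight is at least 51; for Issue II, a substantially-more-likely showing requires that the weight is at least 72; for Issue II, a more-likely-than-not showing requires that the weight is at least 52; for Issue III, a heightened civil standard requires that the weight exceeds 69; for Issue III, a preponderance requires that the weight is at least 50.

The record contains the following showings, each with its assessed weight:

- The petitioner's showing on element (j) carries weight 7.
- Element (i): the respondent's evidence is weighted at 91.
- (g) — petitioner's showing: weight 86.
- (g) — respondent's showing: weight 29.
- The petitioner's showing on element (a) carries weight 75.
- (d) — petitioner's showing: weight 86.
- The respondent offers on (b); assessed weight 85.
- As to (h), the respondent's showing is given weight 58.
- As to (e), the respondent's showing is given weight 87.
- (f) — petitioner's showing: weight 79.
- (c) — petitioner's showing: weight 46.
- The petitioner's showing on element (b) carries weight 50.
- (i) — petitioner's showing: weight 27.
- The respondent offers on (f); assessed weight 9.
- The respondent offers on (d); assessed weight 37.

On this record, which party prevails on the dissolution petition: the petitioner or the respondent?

— Issue I —
Stage I.1 — burden on petitioner; standard: clear and convincing evidence (weight is at least 71).
    (a): 75 ≥ 71 [met]
  Stage I.1 carried; the burden shifts to the respondent.
Stage I.2 — burden on respondent; standard: the balance of probabilities (weight is at least 51).
    (b): 85 − 50 = 35 < 51 [not met]
  Not every element is met, so the respondent fails to carry Stage I.2.
The analysis ends at Stage I.2; the petitioner prevails on this issue.
— Issue II —
Stage II.1 (petitioner, a more-likely-than-not showing, weight is at least 52): (c) 46 < 52 — fails; (d) net 86−37=49 < 52 — fails.
  The petitioner does not carry Stage II.1.
The respondent prevails on this issue.
— Issue III —
Stage III.1 (petitioner, a heightened civil standard, weight exceeds 69): (g) net 86−29=57 ≤ 69 — fails.
  The petitioner does not carry Stage III.1.
The respondent prevails on this issue.
Per-issue: Issue I → petitioner; Issue II → respondent; Issue III → respondent. The petitioner must prevail on at least one issue; overall, the petitioner prevails.

petitioner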